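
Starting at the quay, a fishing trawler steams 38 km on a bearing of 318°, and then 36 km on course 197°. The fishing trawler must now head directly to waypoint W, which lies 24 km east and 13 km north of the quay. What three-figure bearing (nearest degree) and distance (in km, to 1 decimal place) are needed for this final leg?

072°, 62.9 km

Leg 1 (318°, 38 km): east 38 sin 318° = -25.43, north 38 cos 318° = 28.24
Leg 2 (197°, 36 km): east 36 sin 197° = -10.53, north 36 cos 197° = -34.43
Current position: (-35.95, -6.19). Target: (24, 13). Remaining: Δeast = 59.95, Δnorth = 19.19.
Bearing = atan2(59.95, 19.19) mod 360° = 72.25°; distance = √((59.95)² + (19.19)²) = 62.948 km.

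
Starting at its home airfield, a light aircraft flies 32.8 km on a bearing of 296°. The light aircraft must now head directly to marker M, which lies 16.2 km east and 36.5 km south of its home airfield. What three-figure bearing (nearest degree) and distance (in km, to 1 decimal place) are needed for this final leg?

Leg 1 (296°, 32.8 km): east 32.8 sin 296° = -29.48, north 32.8 cos 296° = 14.38
Current position: (-29.48, 14.38). Target: (16.2, -36.5). Remaining: Δeast = 45.68, Δnorth = -50.88.
Bearing = atan2(45.68, -50.88) mod 360° = 138.08°; distance = √((45.68)² + (-50.88)²) = 68.376 km.

138°, 68.4 km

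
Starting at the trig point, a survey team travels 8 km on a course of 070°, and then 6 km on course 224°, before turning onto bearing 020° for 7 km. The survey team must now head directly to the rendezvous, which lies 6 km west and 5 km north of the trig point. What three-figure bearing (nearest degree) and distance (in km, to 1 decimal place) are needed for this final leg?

Leg 1 (070°, 8 km): east 8 sin 70° = 7.52, north 8 cos 70° = 2.74
Leg 2 (224°, 6 km): east 6 sin 224° = -4.17, north 6 cos 224° = -4.32
Leg 3 (020°, 7 km): east 7 sin 20° = 2.39, north 7 cos 20° = 6.58
Current position: (5.74, 5.00). Target: (-6, 5). Remaining: Δeast = -11.74, Δnorth = 0.00.
Bearing = atan2(-11.74, 0.00) mod 360° = 270.01°; distance = √((-11.74)² + (0.00)²) = 11.744 km.

270°, 11.7 km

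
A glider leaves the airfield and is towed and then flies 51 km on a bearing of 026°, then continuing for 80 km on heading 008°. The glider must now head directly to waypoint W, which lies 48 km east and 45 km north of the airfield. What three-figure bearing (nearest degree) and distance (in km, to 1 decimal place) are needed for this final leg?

Leg 1 (026°, 51 km): east 51 sin 26° = 22.36, north 51 cos 26° = 45.84
Leg 2 (008°, 80 km): east 80 sin 8° = 11.13, north 80 cos 8° = 79.22
Current position: (33.49, 125.06). Target: (48, 45). Remaining: Δeast = 14.51, Δnorth = -80.06.
Bearing = atan2(14.51, -80.06) mod 360° = 169.73°; distance = √((14.51)² + (-80.06)²) = 81.364 km.

170°, 81.4 km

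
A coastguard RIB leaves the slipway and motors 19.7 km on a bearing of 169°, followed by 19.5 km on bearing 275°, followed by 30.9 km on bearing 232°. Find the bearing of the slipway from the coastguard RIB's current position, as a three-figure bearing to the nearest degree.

048°

Leg 1 (169°, 19.7 km): east 19.7 sin 169° = 3.76, north 19.7 cos 169° = -19.34
Leg 2 (275°, 19.5 km): east 19.5 sin 275° = -19.43, north 19.5 cos 275° = 1.70
Leg 3 (232°, 30.9 km): east 30.9 sin 232° = -24.35, north 30.9 cos 232° = -19.02
Net displacement: -40.02 east, -36.66 north. Direction back to start is (40.02, 36.66): bearing = atan2(40.02, 36.66) mod 360° = 47.50° ≈ 048°.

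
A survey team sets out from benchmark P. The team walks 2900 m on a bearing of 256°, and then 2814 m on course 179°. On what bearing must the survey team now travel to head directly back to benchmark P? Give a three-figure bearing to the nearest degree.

Leg 1 (256°, 2900 m): east 2900 sin 256° = -2813.86, north 2900 cos 256° = -701.57
Leg 2 (179°, 2814 m): east 2814 sin 179° = 49.11, north 2814 cos 179° = -2813.57
Net displacement: -2764.75 east, -3515.14 north. Direction back to start is (2764.75, 3515.14): bearing = atan2(2764.75, 3515.14) mod 360° = 38.19° ≈ 038°.

038°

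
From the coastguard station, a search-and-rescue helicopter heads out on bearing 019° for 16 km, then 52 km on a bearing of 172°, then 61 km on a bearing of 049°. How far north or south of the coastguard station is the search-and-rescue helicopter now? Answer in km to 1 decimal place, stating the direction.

Leg 1 (019°, 16 km): east 16 sin 19° = 5.21, north 16 cos 19° = 15.13
Leg 2 (172°, 52 km): east 52 sin 172° = 7.24, north 52 cos 172° = -51.49
Leg 3 (049°, 61 km): east 61 sin 49° = 46.04, north 61 cos 49° = 40.02
Net north component: 3.65 km.

3.7 km north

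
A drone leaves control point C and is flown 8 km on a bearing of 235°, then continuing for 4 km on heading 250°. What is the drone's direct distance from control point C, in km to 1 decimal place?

11.9 km

Leg 1 (235°, 8 km): east 8 sin 235° = -6.55, north 8 cos 235° = -4.59
Leg 2 (250°, 4 km): east 4 sin 250° = -3.76, north 4 cos 250° = -1.37
Net: -10.31 east, -5.96 north. Distance = √((-10.31)² + (-5.96)²) = 11.909 km.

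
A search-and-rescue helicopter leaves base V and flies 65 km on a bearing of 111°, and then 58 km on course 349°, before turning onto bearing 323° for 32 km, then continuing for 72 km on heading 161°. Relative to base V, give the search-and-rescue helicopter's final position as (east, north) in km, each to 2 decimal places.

(53.80, -8.88)

Leg 1 (111°, 65 km): east 65 sin 111° = 60.68, north 65 cos 111° = -23.29
Leg 2 (349°, 58 km): east 58 sin 349° = -11.07, north 58 cos 349° = 56.93
Leg 3 (323°, 32 km): east 32 sin 323° = -19.26, north 32 cos 323° = 25.56
Leg 4 (161°, 72 km): east 72 sin 161° = 23.44, north 72 cos 161° = -68.08
Summing: 53.80 km east, -8.88 km north → (53.80, -8.88).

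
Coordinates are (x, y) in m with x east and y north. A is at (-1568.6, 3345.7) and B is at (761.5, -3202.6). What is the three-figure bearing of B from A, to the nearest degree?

Δeast = 761.5 − -1568.6 = 2330.10; Δnorth = -3202.6 − 3345.7 = -6548.30.
Bearing = atan2(Δeast, Δnorth) mod 360° = 160.41° ≈ 160°.

160°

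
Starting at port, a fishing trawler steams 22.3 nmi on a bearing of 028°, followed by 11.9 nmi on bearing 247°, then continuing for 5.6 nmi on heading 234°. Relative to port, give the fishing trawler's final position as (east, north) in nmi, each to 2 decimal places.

Leg 1 (028°, 22.3 nmi): east 22.3 sin 28° = 10.47, north 22.3 cos 28° = 19.69
Leg 2 (247°, 11.9 nmi): east 11.9 sin 247° = -10.95, north 11.9 cos 247° = -4.65
Leg 3 (234°, 5.6 nmi): east 5.6 sin 234° = -4.53, north 5.6 cos 234° = -3.29
Summing: -5.02 nmi east, 11.75 nmi north → (-5.02, 11.75).

(-5.02, 11.75)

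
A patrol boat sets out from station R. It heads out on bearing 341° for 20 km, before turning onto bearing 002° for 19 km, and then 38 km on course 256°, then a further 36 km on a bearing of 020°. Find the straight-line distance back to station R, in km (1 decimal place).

69.5 km

Leg 1 (341°, 20 km): east 20 sin 341° = -6.51, north 20 cos 341° = 18.91
Leg 2 (002°, 19 km): east 19 sin 2° = 0.66, north 19 cos 2° = 18.99
Leg 3 (256°, 38 km): east 38 sin 256° = -36.87, north 38 cos 256° = -9.19
Leg 4 (020°, 36 km): east 36 sin 20° = 12.31, north 36 cos 20° = 33.83
Net: -30.41 east, 62.53 north. Distance = √((-30.41)² + (62.53)²) = 69.535 km.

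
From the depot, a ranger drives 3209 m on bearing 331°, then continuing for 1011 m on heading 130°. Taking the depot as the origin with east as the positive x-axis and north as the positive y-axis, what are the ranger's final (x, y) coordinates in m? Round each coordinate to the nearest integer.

Leg 1 (331°, 3209 m): east 3209 sin 331° = -1555.75, north 3209 cos 331° = 2806.65
Leg 2 (130°, 1011 m): east 1011 sin 130° = 774.47, north 1011 cos 130° = -649.86
Summing: -781.28 m east, 2156.80 m north → (-781, 2157).

(-781, 2157)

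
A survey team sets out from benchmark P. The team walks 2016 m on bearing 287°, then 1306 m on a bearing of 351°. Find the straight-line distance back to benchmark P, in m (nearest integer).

Leg 1 (287°, 2016 m): east 2016 sin 287° = -1927.91, north 2016 cos 287° = 589.42
Leg 2 (351°, 1306 m): east 1306 sin 351° = -204.30, north 1306 cos 351° = 1289.92
Net: -2132.21 east, 1879.34 north. Distance = √((-2132.21)² + (1879.34)²) = 2842.229 m.

2842 m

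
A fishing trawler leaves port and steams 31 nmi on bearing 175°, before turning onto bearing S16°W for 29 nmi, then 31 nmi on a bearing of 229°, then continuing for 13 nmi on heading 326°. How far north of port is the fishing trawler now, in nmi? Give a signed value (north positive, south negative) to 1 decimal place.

Leg 1 (175°, 31 nmi): east 31 sin 175° = 2.70, north 31 cos 175° = -30.88
Leg 2 (S16°W, 29 nmi): east 29 sin 196° = -7.99, north 29 cos 196° = -27.88
Leg 3 (229°, 31 nmi): east 31 sin 229° = -23.40, north 31 cos 229° = -20.34
Leg 4 (326°, 13 nmi): east 13 sin 326° = -7.27, north 13 cos 326° = 10.78
Net north component: -68.32 nmi.

-68.3 nmi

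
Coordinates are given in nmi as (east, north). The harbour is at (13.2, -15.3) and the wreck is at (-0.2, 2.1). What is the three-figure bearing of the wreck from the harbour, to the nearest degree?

322°

Δeast = -0.2 − 13.2 = -13.40; Δnorth = 2.1 − -15.3 = 17.40.
Bearing = atan2(Δeast, Δnorth) mod 360° = 322.40° ≈ 322°.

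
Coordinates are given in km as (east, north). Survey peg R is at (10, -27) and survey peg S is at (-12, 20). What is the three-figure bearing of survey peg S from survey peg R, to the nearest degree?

Δeast = -12 − 10 = -22.00; Δnorth = 20 − -27 = 47.00.
Bearing = atan2(Δeast, Δnorth) mod 360° = 334.92° ≈ 335°.

335°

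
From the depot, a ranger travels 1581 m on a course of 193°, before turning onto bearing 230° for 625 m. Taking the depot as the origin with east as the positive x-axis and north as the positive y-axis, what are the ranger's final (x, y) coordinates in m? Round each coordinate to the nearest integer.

(-834, -1942)

Leg 1 (193°, 1581 m): east 1581 sin 193° = -355.65, north 1581 cos 193° = -1540.48
Leg 2 (230°, 625 m): east 625 sin 230° = -478.78, north 625 cos 230° = -401.74
Summing: -834.43 m east, -1942.22 m north → (-834, -1942).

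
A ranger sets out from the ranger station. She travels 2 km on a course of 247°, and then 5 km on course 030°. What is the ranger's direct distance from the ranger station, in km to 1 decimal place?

Leg 1 (247°, 2 km): east 2 sin 247° = -1.84, north 2 cos 247° = -0.78
Leg 2 (030°, 5 km): east 5 sin 30° = 2.50, north 5 cos 30° = 4.33
Net: 0.66 east, 3.55 north. Distance = √((0.66)² + (3.55)²) = 3.609 km.

3.6 km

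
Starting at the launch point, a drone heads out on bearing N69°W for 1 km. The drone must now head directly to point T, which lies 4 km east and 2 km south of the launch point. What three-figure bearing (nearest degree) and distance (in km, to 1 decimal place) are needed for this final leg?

Leg 1 (N69°W, 1 km): east 1 sin 291° = -0.93, north 1 cos 291° = 0.36
Current position: (-0.93, 0.36). Target: (4, -2). Remaining: Δeast = 4.93, Δnorth = -2.36.
Bearing = atan2(4.93, -2.36) mod 360° = 115.55°; distance = √((4.93)² + (-2.36)²) = 5.468 km.

116°, 5.5 km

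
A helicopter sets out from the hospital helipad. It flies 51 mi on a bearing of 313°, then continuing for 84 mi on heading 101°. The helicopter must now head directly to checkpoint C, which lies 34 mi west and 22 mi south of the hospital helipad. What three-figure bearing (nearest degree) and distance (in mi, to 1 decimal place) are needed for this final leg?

243°, 89.0 mi

Leg 1 (313°, 51 mi): east 51 sin 313° = -37.30, north 51 cos 313° = 34.78
Leg 2 (101°, 84 mi): east 84 sin 101° = 82.46, north 84 cos 101° = -16.03
Current position: (45.16, 18.75). Target: (-34, -22). Remaining: Δeast = -79.16, Δnorth = -40.75.
Bearing = atan2(-79.16, -40.75) mod 360° = 242.76°; distance = √((-79.16)² + (-40.75)²) = 89.033 mi.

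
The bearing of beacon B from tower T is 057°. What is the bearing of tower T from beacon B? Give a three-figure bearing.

237°

Back-bearing = 057° + 180° = 237°.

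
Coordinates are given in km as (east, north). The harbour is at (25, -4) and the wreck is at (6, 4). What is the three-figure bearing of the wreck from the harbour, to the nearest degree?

293°

Δeast = 6 − 25 = -19.00; Δnorth = 4 − -4 = 8.00.
Bearing = atan2(Δeast, Δnorth) mod 360° = 292.83° ≈ 293°.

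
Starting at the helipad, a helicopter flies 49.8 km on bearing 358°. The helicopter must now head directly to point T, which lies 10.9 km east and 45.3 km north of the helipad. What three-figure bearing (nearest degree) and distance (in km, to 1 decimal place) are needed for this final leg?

Leg 1 (358°, 49.8 km): east 49.8 sin 358° = -1.74, north 49.8 cos 358° = 49.77
Current position: (-1.74, 49.77). Target: (10.9, 45.3). Remaining: Δeast = 12.64, Δnorth = -4.47.
Bearing = atan2(12.64, -4.47) mod 360° = 109.48°; distance = √((12.64)² + (-4.47)²) = 13.405 km.

109°, 13.4 km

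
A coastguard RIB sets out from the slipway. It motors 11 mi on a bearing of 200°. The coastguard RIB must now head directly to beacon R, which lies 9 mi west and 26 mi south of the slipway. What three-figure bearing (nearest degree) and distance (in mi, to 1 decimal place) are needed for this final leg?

198°, 16.5 mi

Leg 1 (200°, 11 mi): east 11 sin 200° = -3.76, north 11 cos 200° = -10.34
Current position: (-3.76, -10.34). Target: (-9, -26). Remaining: Δeast = -5.24, Δnorth = -15.66.
Bearing = atan2(-5.24, -15.66) mod 360° = 198.49°; distance = √((-5.24)² + (-15.66)²) = 16.516 mi.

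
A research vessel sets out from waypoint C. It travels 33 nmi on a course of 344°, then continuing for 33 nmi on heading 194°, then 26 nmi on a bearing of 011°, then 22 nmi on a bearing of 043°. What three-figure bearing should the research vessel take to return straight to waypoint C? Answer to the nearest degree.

Leg 1 (344°, 33 nmi): east 33 sin 344° = -9.10, north 33 cos 344° = 31.72
Leg 2 (194°, 33 nmi): east 33 sin 194° = -7.98, north 33 cos 194° = -32.02
Leg 3 (011°, 26 nmi): east 26 sin 11° = 4.96, north 26 cos 11° = 25.52
Leg 4 (043°, 22 nmi): east 22 sin 43° = 15.00, north 22 cos 43° = 16.09
Net displacement: 2.89 east, 41.31 north. Direction back to start is (-2.89, -41.31): bearing = atan2(-2.89, -41.31) mod 360° = 184.00° ≈ 184°.

184°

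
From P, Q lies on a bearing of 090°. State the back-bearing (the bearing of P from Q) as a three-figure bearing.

Back-bearing = 090° + 180° = 270°.

270°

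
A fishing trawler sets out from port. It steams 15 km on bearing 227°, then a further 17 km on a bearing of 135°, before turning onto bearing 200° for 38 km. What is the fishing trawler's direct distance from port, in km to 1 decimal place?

59.2 km

Leg 1 (227°, 15 km): east 15 sin 227° = -10.97, north 15 cos 227° = -10.23
Leg 2 (135°, 17 km): east 17 sin 135° = 12.02, north 17 cos 135° = -12.02
Leg 3 (200°, 38 km): east 38 sin 200° = -13.00, north 38 cos 200° = -35.71
Net: -11.95 east, -57.96 north. Distance = √((-11.95)² + (-57.96)²) = 59.177 km.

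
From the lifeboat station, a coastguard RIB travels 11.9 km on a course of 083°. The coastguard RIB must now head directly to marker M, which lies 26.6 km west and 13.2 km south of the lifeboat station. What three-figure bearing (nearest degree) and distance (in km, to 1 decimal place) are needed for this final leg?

249°, 41.1 km

Leg 1 (083°, 11.9 km): east 11.9 sin 83° = 11.81, north 11.9 cos 83° = 1.45
Current position: (11.81, 1.45). Target: (-26.6, -13.2). Remaining: Δeast = -38.41, Δnorth = -14.65.
Bearing = atan2(-38.41, -14.65) mod 360° = 249.12°; distance = √((-38.41)² + (-14.65)²) = 41.110 km.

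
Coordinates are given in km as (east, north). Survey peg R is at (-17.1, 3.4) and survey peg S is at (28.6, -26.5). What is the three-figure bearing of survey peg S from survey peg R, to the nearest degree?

Δeast = 28.6 − -17.1 = 45.70; Δnorth = -26.5 − 3.4 = -29.90.
Bearing = atan2(Δeast, Δnorth) mod 360° = 123.20° ≈ 123°.

123°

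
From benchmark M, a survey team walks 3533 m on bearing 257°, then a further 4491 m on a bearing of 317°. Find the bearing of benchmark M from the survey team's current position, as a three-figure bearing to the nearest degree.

Leg 1 (257°, 3533 m): east 3533 sin 257° = -3442.45, north 3533 cos 257° = -794.75
Leg 2 (317°, 4491 m): east 4491 sin 317° = -3062.85, north 4491 cos 317° = 3284.51
Net displacement: -6505.30 east, 2489.76 north. Direction back to start is (6505.30, -2489.76): bearing = atan2(6505.30, -2489.76) mod 360° = 110.94° ≈ 111°.

111°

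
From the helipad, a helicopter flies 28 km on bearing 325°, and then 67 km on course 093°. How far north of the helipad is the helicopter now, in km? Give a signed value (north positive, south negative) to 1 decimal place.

Leg 1 (325°, 28 km): east 28 sin 325° = -16.06, north 28 cos 325° = 22.94
Leg 2 (093°, 67 km): east 67 sin 93° = 66.91, north 67 cos 93° = -3.51
Net north component: 19.43 km.

19.4 km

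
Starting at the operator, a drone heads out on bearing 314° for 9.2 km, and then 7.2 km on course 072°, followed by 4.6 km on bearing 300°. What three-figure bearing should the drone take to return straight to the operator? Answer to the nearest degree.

161°

Leg 1 (314°, 9.2 km): east 9.2 sin 314° = -6.62, north 9.2 cos 314° = 6.39
Leg 2 (072°, 7.2 km): east 7.2 sin 72° = 6.85, north 7.2 cos 72° = 2.22
Leg 3 (300°, 4.6 km): east 4.6 sin 300° = -3.98, north 4.6 cos 300° = 2.30
Net displacement: -3.75 east, 10.92 north. Direction back to start is (3.75, -10.92): bearing = atan2(3.75, -10.92) mod 360° = 161.02° ≈ 161°.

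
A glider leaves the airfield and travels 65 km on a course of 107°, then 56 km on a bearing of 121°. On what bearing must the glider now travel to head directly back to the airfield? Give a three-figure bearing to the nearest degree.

Leg 1 (107°, 65 km): east 65 sin 107° = 62.16, north 65 cos 107° = -19.00
Leg 2 (121°, 56 km): east 56 sin 121° = 48.00, north 56 cos 121° = -28.84
Net displacement: 110.16 east, -47.85 north. Direction back to start is (-110.16, 47.85): bearing = atan2(-110.16, 47.85) mod 360° = 293.48° ≈ 293°.

293°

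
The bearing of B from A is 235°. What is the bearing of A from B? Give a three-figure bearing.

Back-bearing = 235° − 180° = 055°.

055°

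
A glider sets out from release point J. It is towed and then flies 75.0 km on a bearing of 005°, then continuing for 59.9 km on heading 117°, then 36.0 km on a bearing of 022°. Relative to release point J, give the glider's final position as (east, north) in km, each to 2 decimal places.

(73.39, 80.90)

Leg 1 (005°, 75.0 km): east 75.0 sin 5° = 6.54, north 75.0 cos 5° = 74.71
Leg 2 (117°, 59.9 km): east 59.9 sin 117° = 53.37, north 59.9 cos 117° = -27.19
Leg 3 (022°, 36.0 km): east 36.0 sin 22° = 13.49, north 36.0 cos 22° = 33.38
Summing: 73.39 km east, 80.90 km north → (73.39, 80.90).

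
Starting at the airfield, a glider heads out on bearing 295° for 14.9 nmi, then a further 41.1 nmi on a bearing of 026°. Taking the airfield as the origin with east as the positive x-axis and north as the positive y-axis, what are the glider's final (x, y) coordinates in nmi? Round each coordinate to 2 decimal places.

(4.51, 43.24)

Leg 1 (295°, 14.9 nmi): east 14.9 sin 295° = -13.50, north 14.9 cos 295° = 6.30
Leg 2 (026°, 41.1 nmi): east 41.1 sin 26° = 18.02, north 41.1 cos 26° = 36.94
Summing: 4.51 nmi east, 43.24 nmi north → (4.51, 43.24).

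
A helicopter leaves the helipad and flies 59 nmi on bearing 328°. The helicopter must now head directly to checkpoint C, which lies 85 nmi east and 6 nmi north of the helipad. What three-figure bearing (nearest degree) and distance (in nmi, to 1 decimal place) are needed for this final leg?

Leg 1 (328°, 59 nmi): east 59 sin 328° = -31.27, north 59 cos 328° = 50.03
Current position: (-31.27, 50.03). Target: (85, 6). Remaining: Δeast = 116.27, Δnorth = -44.03.
Bearing = atan2(116.27, -44.03) mod 360° = 110.74°; distance = √((116.27)² + (-44.03)²) = 124.325 nmi.

111°, 124.3 nmi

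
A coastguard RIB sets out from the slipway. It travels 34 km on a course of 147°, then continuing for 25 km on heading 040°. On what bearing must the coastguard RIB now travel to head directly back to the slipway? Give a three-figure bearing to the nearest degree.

Leg 1 (147°, 34 km): east 34 sin 147° = 18.52, north 34 cos 147° = -28.51
Leg 2 (040°, 25 km): east 25 sin 40° = 16.07, north 25 cos 40° = 19.15
Net displacement: 34.59 east, -9.36 north. Direction back to start is (-34.59, 9.36): bearing = atan2(-34.59, 9.36) mod 360° = 285.15° ≈ 285°.

285°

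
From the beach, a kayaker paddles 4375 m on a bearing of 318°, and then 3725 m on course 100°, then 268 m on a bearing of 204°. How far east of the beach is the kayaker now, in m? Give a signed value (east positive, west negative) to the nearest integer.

632 m

Leg 1 (318°, 4375 m): east 4375 sin 318° = -2927.45, north 4375 cos 318° = 3251.26
Leg 2 (100°, 3725 m): east 3725 sin 100° = 3668.41, north 3725 cos 100° = -646.84
Leg 3 (204°, 268 m): east 268 sin 204° = -109.01, north 268 cos 204° = -244.83
Net east component: 631.96 m.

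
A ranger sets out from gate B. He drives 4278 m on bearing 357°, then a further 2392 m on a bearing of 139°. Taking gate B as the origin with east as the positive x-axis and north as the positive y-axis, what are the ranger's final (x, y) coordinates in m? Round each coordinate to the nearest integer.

(1345, 2467)

Leg 1 (357°, 4278 m): east 4278 sin 357° = -223.89, north 4278 cos 357° = 4272.14
Leg 2 (139°, 2392 m): east 2392 sin 139° = 1569.29, north 2392 cos 139° = -1805.27
Summing: 1345.40 m east, 2466.87 m north → (1345, 2467).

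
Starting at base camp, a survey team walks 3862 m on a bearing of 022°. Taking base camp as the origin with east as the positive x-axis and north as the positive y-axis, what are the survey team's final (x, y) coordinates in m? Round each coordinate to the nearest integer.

Leg 1 (022°, 3862 m): east 3862 sin 22° = 1446.73, north 3862 cos 22° = 3580.78
Summing: 1446.73 m east, 3580.78 m north → (1447, 3581).

(1447, 3581)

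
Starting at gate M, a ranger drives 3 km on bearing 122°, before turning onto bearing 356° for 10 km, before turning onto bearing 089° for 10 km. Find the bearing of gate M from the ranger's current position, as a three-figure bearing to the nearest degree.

Leg 1 (122°, 3 km): east 3 sin 122° = 2.54, north 3 cos 122° = -1.59
Leg 2 (356°, 10 km): east 10 sin 356° = -0.70, north 10 cos 356° = 9.98
Leg 3 (089°, 10 km): east 10 sin 89° = 10.00, north 10 cos 89° = 0.17
Net displacement: 11.85 east, 8.56 north. Direction back to start is (-11.85, -8.56): bearing = atan2(-11.85, -8.56) mod 360° = 234.14° ≈ 234°.

234°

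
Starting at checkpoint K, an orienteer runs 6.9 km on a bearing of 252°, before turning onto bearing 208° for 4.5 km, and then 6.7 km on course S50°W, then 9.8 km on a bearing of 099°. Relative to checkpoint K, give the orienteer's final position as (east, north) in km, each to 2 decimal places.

(-4.13, -11.95)

Leg 1 (252°, 6.9 km): east 6.9 sin 252° = -6.56, north 6.9 cos 252° = -2.13
Leg 2 (208°, 4.5 km): east 4.5 sin 208° = -2.11, north 4.5 cos 208° = -3.97
Leg 3 (S50°W, 6.7 km): east 6.7 sin 230° = -5.13, north 6.7 cos 230° = -4.31
Leg 4 (099°, 9.8 km): east 9.8 sin 99° = 9.68, north 9.8 cos 99° = -1.53
Summing: -4.13 km east, -11.95 km north → (-4.13, -11.95).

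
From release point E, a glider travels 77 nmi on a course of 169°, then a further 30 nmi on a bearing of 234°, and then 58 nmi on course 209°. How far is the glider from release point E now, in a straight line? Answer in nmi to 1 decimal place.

Leg 1 (169°, 77 nmi): east 77 sin 169° = 14.69, north 77 cos 169° = -75.59
Leg 2 (234°, 30 nmi): east 30 sin 234° = -24.27, north 30 cos 234° = -17.63
Leg 3 (209°, 58 nmi): east 58 sin 209° = -28.12, north 58 cos 209° = -50.73
Net: -37.70 east, -143.95 north. Distance = √((-37.70)² + (-143.95)²) = 148.801 nmi.

148.8 nmi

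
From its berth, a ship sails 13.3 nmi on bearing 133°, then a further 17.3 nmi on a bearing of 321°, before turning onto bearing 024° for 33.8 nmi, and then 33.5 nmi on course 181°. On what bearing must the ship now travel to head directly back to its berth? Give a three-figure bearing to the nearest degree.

Leg 1 (133°, 13.3 nmi): east 13.3 sin 133° = 9.73, north 13.3 cos 133° = -9.07
Leg 2 (321°, 17.3 nmi): east 17.3 sin 321° = -10.89, north 17.3 cos 321° = 13.44
Leg 3 (024°, 33.8 nmi): east 33.8 sin 24° = 13.75, north 33.8 cos 24° = 30.88
Leg 4 (181°, 33.5 nmi): east 33.5 sin 181° = -0.58, north 33.5 cos 181° = -33.49
Net displacement: 12.00 east, 1.76 north. Direction back to start is (-12.00, -1.76): bearing = atan2(-12.00, -1.76) mod 360° = 261.67° ≈ 262°.

262°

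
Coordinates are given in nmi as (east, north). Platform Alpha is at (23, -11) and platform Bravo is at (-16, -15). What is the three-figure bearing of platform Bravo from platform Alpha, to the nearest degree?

264°

Δeast = -16 − 23 = -39.00; Δnorth = -15 − -11 = -4.00.
Bearing = atan2(Δeast, Δnorth) mod 360° = 264.14° ≈ 264°.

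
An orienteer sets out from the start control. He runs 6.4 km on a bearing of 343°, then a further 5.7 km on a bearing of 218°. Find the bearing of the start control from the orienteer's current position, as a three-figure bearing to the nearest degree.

Leg 1 (343°, 6.4 km): east 6.4 sin 343° = -1.87, north 6.4 cos 343° = 6.12
Leg 2 (218°, 5.7 km): east 5.7 sin 218° = -3.51, north 5.7 cos 218° = -4.49
Net displacement: -5.38 east, 1.63 north. Direction back to start is (5.38, -1.63): bearing = atan2(5.38, -1.63) mod 360° = 106.84° ≈ 107°.

107°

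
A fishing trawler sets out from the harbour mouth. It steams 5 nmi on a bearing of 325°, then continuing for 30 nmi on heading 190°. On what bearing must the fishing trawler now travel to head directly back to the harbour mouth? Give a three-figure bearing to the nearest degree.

018°

Leg 1 (325°, 5 nmi): east 5 sin 325° = -2.87, north 5 cos 325° = 4.10
Leg 2 (190°, 30 nmi): east 30 sin 190° = -5.21, north 30 cos 190° = -29.54
Net displacement: -8.08 east, -25.45 north. Direction back to start is (8.08, 25.45): bearing = atan2(8.08, 25.45) mod 360° = 17.61° ≈ 018°.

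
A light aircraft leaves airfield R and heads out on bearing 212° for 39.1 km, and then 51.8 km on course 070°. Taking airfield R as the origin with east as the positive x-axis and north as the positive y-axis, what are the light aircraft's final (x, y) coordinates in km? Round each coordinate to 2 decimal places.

Leg 1 (212°, 39.1 km): east 39.1 sin 212° = -20.72, north 39.1 cos 212° = -33.16
Leg 2 (070°, 51.8 km): east 51.8 sin 70° = 48.68, north 51.8 cos 70° = 17.72
Summing: 27.96 km east, -15.44 km north → (27.96, -15.44).

(27.96, -15.44)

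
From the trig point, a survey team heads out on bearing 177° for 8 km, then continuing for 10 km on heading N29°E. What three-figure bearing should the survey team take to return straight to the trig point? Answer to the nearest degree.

262°

Leg 1 (177°, 8 km): east 8 sin 177° = 0.42, north 8 cos 177° = -7.99
Leg 2 (N29°E, 10 km): east 10 sin 29° = 4.85, north 10 cos 29° = 8.75
Net displacement: 5.27 east, 0.76 north. Direction back to start is (-5.27, -0.76): bearing = atan2(-5.27, -0.76) mod 360° = 261.82° ≈ 262°.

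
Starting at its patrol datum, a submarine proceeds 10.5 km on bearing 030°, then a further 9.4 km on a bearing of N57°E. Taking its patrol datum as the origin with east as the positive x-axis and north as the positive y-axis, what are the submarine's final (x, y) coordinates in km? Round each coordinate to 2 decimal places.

Leg 1 (030°, 10.5 km): east 10.5 sin 30° = 5.25, north 10.5 cos 30° = 9.09
Leg 2 (N57°E, 9.4 km): east 9.4 sin 57° = 7.88, north 9.4 cos 57° = 5.12
Summing: 13.13 km east, 14.21 km north → (13.13, 14.21).

(13.13, 14.21)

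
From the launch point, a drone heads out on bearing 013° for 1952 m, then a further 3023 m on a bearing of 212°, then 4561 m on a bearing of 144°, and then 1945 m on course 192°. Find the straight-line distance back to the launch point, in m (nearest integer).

6352 m

Leg 1 (013°, 1952 m): east 1952 sin 13° = 439.10, north 1952 cos 13° = 1901.97
Leg 2 (212°, 3023 m): east 3023 sin 212° = -1601.95, north 3023 cos 212° = -2563.65
Leg 3 (144°, 4561 m): east 4561 sin 144° = 2680.89, north 4561 cos 144° = -3689.93
Leg 4 (192°, 1945 m): east 1945 sin 192° = -404.39, north 1945 cos 192° = -1902.50
Net: 1113.66 east, -6254.10 north. Distance = √((1113.66)² + (-6254.10)²) = 6352.483 m.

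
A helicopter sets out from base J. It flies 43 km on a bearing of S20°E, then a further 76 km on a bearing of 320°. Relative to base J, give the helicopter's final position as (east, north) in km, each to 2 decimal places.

Leg 1 (S20°E, 43 km): east 43 sin 160° = 14.71, north 43 cos 160° = -40.41
Leg 2 (320°, 76 km): east 76 sin 320° = -48.85, north 76 cos 320° = 58.22
Summing: -34.14 km east, 17.81 km north → (-34.14, 17.81).

(-34.14, 17.81)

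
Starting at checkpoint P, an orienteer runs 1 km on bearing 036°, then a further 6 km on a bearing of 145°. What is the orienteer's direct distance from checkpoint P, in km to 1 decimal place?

Leg 1 (036°, 1 km): east 1 sin 36° = 0.59, north 1 cos 36° = 0.81
Leg 2 (145°, 6 km): east 6 sin 145° = 3.44, north 6 cos 145° = -4.91
Net: 4.03 east, -4.11 north. Distance = √((4.03)² + (-4.11)²) = 5.753 km.

5.8 km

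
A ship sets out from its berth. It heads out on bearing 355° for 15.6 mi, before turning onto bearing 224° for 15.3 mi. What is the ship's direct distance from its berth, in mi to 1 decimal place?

12.8 mi

Leg 1 (355°, 15.6 mi): east 15.6 sin 355° = -1.36, north 15.6 cos 355° = 15.54
Leg 2 (224°, 15.3 mi): east 15.3 sin 224° = -10.63, north 15.3 cos 224° = -11.01
Net: -11.99 east, 4.53 north. Distance = √((-11.99)² + (4.53)²) = 12.817 mi.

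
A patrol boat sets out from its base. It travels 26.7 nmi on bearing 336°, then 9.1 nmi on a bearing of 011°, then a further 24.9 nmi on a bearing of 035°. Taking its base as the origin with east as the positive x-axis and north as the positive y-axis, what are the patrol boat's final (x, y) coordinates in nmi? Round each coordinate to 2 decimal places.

Leg 1 (336°, 26.7 nmi): east 26.7 sin 336° = -10.86, north 26.7 cos 336° = 24.39
Leg 2 (011°, 9.1 nmi): east 9.1 sin 11° = 1.74, north 9.1 cos 11° = 8.93
Leg 3 (035°, 24.9 nmi): east 24.9 sin 35° = 14.28, north 24.9 cos 35° = 20.40
Summing: 5.16 nmi east, 53.72 nmi north → (5.16, 53.72).

(5.16, 53.72)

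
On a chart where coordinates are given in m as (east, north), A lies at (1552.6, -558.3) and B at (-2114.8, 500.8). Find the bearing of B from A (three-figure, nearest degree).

286°

Δeast = -2114.8 − 1552.6 = -3667.40; Δnorth = 500.8 − -558.3 = 1059.10.
Bearing = atan2(Δeast, Δnorth) mod 360° = 286.11° ≈ 286°.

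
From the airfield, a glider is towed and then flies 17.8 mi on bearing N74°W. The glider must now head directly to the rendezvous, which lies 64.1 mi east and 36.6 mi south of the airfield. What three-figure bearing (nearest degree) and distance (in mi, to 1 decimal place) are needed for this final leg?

117°, 91.2 mi

Leg 1 (N74°W, 17.8 mi): east 17.8 sin 286° = -17.11, north 17.8 cos 286° = 4.91
Current position: (-17.11, 4.91). Target: (64.1, -36.6). Remaining: Δeast = 81.21, Δnorth = -41.51.
Bearing = atan2(81.21, -41.51) mod 360° = 117.07°; distance = √((81.21)² + (-41.51)²) = 91.203 mi.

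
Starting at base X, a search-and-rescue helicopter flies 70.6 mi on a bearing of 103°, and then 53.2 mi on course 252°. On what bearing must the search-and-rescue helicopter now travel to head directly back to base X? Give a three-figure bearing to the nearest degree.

Leg 1 (103°, 70.6 mi): east 70.6 sin 103° = 68.79, north 70.6 cos 103° = -15.88
Leg 2 (252°, 53.2 mi): east 53.2 sin 252° = -50.60, north 53.2 cos 252° = -16.44
Net displacement: 18.19 east, -32.32 north. Direction back to start is (-18.19, 32.32): bearing = atan2(-18.19, 32.32) mod 360° = 330.62° ≈ 331°.

331°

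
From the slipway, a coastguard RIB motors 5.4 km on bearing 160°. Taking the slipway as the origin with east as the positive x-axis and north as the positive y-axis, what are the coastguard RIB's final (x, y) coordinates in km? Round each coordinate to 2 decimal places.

Leg 1 (160°, 5.4 km): east 5.4 sin 160° = 1.85, north 5.4 cos 160° = -5.07
Summing: 1.85 km east, -5.07 km north → (1.85, -5.07).

(1.85, -5.07)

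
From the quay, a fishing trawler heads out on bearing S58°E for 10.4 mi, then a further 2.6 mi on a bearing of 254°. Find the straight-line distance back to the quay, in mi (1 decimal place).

Leg 1 (S58°E, 10.4 mi): east 10.4 sin 122° = 8.82, north 10.4 cos 122° = -5.51
Leg 2 (254°, 2.6 mi): east 2.6 sin 254° = -2.50, north 2.6 cos 254° = -0.72
Net: 6.32 east, -6.23 north. Distance = √((6.32)² + (-6.23)²) = 8.873 mi.

8.9 mi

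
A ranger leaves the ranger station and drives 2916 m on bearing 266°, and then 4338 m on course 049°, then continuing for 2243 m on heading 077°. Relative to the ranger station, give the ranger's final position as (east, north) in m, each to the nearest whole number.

(2551, 3147)

Leg 1 (266°, 2916 m): east 2916 sin 266° = -2908.90, north 2916 cos 266° = -203.41
Leg 2 (049°, 4338 m): east 4338 sin 49° = 3273.93, north 4338 cos 49° = 2845.98
Leg 3 (077°, 2243 m): east 2243 sin 77° = 2185.51, north 2243 cos 77° = 504.57
Summing: 2550.55 m east, 3147.14 m north → (2551, 3147).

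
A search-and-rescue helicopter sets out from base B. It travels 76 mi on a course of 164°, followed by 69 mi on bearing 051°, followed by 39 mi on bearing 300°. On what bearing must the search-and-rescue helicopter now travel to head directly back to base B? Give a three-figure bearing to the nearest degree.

Leg 1 (164°, 76 mi): east 76 sin 164° = 20.95, north 76 cos 164° = -73.06
Leg 2 (051°, 69 mi): east 69 sin 51° = 53.62, north 69 cos 51° = 43.42
Leg 3 (300°, 39 mi): east 39 sin 300° = -33.77, north 39 cos 300° = 19.50
Net displacement: 40.80 east, -10.13 north. Direction back to start is (-40.80, 10.13): bearing = atan2(-40.80, 10.13) mod 360° = 283.95° ≈ 284°.

284°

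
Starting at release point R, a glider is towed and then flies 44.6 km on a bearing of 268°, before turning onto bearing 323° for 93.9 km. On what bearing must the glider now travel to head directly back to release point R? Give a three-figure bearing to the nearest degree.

126°

Leg 1 (268°, 44.6 km): east 44.6 sin 268° = -44.57, north 44.6 cos 268° = -1.56
Leg 2 (323°, 93.9 km): east 93.9 sin 323° = -56.51, north 93.9 cos 323° = 74.99
Net displacement: -101.08 east, 73.44 north. Direction back to start is (101.08, -73.44): bearing = atan2(101.08, -73.44) mod 360° = 126.00° ≈ 126°.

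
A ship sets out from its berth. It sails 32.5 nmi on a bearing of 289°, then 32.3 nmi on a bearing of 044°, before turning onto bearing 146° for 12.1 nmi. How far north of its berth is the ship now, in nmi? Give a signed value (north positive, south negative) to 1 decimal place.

Leg 1 (289°, 32.5 nmi): east 32.5 sin 289° = -30.73, north 32.5 cos 289° = 10.58
Leg 2 (044°, 32.3 nmi): east 32.3 sin 44° = 22.44, north 32.3 cos 44° = 23.23
Leg 3 (146°, 12.1 nmi): east 12.1 sin 146° = 6.77, north 12.1 cos 146° = -10.03
Net north component: 23.78 nmi.

23.8 nmi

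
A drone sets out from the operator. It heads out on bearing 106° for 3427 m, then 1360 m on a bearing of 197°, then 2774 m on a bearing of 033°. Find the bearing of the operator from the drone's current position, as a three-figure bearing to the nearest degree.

269°

Leg 1 (106°, 3427 m): east 3427 sin 106° = 3294.24, north 3427 cos 106° = -944.61
Leg 2 (197°, 1360 m): east 1360 sin 197° = -397.63, north 1360 cos 197° = -1300.57
Leg 3 (033°, 2774 m): east 2774 sin 33° = 1510.83, north 2774 cos 33° = 2326.47
Net displacement: 4407.45 east, 81.29 north. Direction back to start is (-4407.45, -81.29): bearing = atan2(-4407.45, -81.29) mod 360° = 268.94° ≈ 269°.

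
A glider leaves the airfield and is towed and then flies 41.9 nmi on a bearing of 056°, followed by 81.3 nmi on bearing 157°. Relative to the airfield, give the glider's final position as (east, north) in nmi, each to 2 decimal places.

(66.50, -51.41)

Leg 1 (056°, 41.9 nmi): east 41.9 sin 56° = 34.74, north 41.9 cos 56° = 23.43
Leg 2 (157°, 81.3 nmi): east 81.3 sin 157° = 31.77, north 81.3 cos 157° = -74.84
Summing: 66.50 nmi east, -51.41 nmi north → (66.50, -51.41).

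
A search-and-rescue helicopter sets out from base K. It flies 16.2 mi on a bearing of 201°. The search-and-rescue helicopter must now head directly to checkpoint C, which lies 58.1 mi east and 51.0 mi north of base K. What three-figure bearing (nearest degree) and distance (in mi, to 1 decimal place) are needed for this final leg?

044°, 92.0 mi

Leg 1 (201°, 16.2 mi): east 16.2 sin 201° = -5.81, north 16.2 cos 201° = -15.12
Current position: (-5.81, -15.12). Target: (58.1, 51.0). Remaining: Δeast = 63.91, Δnorth = 66.12.
Bearing = atan2(63.91, 66.12) mod 360° = 44.02°; distance = √((63.91)² + (66.12)²) = 91.958 mi.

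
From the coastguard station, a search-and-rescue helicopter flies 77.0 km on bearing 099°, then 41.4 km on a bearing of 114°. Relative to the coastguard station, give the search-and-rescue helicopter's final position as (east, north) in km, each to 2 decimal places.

(113.87, -28.88)

Leg 1 (099°, 77.0 km): east 77.0 sin 99° = 76.05, north 77.0 cos 99° = -12.05
Leg 2 (114°, 41.4 km): east 41.4 sin 114° = 37.82, north 41.4 cos 114° = -16.84
Summing: 113.87 km east, -28.88 km north → (113.87, -28.88).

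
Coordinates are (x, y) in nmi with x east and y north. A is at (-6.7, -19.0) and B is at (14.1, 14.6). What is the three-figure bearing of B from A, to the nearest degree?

Δeast = 14.1 − -6.7 = 20.80; Δnorth = 14.6 − -19.0 = 33.60.
Bearing = atan2(Δeast, Δnorth) mod 360° = 31.76° ≈ 032°.

032°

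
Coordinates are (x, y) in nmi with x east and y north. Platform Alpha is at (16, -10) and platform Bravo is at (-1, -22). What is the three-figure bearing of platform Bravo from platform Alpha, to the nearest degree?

Δeast = -1 − 16 = -17.00; Δnorth = -22 − -10 = -12.00.
Bearing = atan2(Δeast, Δnorth) mod 360° = 234.78° ≈ 235°.

235°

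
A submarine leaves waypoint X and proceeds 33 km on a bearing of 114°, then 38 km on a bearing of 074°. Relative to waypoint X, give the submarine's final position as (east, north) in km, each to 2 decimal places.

(66.67, -2.95)

Leg 1 (114°, 33 km): east 33 sin 114° = 30.15, north 33 cos 114° = -13.42
Leg 2 (074°, 38 km): east 38 sin 74° = 36.53, north 38 cos 74° = 10.47
Summing: 66.67 km east, -2.95 km north → (66.67, -2.95).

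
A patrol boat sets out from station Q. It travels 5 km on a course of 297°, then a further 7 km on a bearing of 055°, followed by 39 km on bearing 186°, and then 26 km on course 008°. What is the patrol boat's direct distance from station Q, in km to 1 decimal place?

6.8 km

Leg 1 (297°, 5 km): east 5 sin 297° = -4.46, north 5 cos 297° = 2.27
Leg 2 (055°, 7 km): east 7 sin 55° = 5.73, north 7 cos 55° = 4.02
Leg 3 (186°, 39 km): east 39 sin 186° = -4.08, north 39 cos 186° = -38.79
Leg 4 (008°, 26 km): east 26 sin 8° = 3.62, north 26 cos 8° = 25.75
Net: 0.82 east, -6.75 north. Distance = √((0.82)² + (-6.75)²) = 6.804 km.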